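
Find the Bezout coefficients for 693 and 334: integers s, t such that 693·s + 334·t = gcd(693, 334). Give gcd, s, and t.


Euclidean algorithm on (693, 334) — divide until remainder is 0:
  693 = 2 · 334 + 25
  334 = 13 · 25 + 9
  25 = 2 · 9 + 7
  9 = 1 · 7 + 2
  7 = 3 · 2 + 1
  2 = 2 · 1 + 0
gcd(693, 334) = 1.
Track Bezout coefficients alongside the remainders: start with r₀ = 693 = a·1 + b·0 (s = 1, t = 0) and r₁ = 334 = a·0 + b·1 (s = 0, t = 1); each new remainder r_{k+1} = r_{k-1} − q_k·r_k inherits s_{k+1} = s_{k-1} − q_k·s_k, t_{k+1} = t_{k-1} − q_k·t_k, so r_k = a·s_k + b·t_k at every step:
  q = 2: r = 25, s = 1 − 2·0 = 1, t = 0 − 2·1 = -2  (check: 693·1 + 334·(-2) = 25)
  q = 13: r = 9, s = 0 − 13·1 = -13, t = 1 − 13·(-2) = 27  (check: 693·(-13) + 334·27 = 9)
  q = 2: r = 7, s = 1 − 2·(-13) = 27, t = -2 − 2·27 = -56  (check: 693·27 + 334·(-56) = 7)
  q = 1: r = 2, s = -13 − 1·27 = -40, t = 27 − 1·(-56) = 83  (check: 693·(-40) + 334·83 = 2)
  q = 3: r = 1, s = 27 − 3·(-40) = 147, t = -56 − 3·83 = -305  (check: 693·147 + 334·(-305) = 1)
The row with r = 1 (the gcd) gives the Bezout coefficients s = 147, t = -305.
Result: 693 · (147) + 334 · (-305) = 1.

gcd(693, 334) = 1; s = 147, t = -305 (check: 693·147 + 334·(-305) = 1).


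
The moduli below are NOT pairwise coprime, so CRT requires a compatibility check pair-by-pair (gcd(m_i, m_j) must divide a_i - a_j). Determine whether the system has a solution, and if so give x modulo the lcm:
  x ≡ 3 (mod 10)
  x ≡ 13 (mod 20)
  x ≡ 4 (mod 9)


Moduli 10, 20, 9 are not pairwise coprime, so CRT works modulo lcm(m_i) when all pairwise compatibility conditions hold.
Pairwise compatibility: gcd(m_i, m_j) must divide a_i - a_j for every pair.
Merge one congruence at a time:
  Start: x ≡ 3 (mod 10).
  Combine with x ≡ 13 (mod 20): gcd(10, 20) = 10; 13 - 3 = 10, which IS divisible by 10, so compatible.
    Write x = 3 + 10·t and substitute into x ≡ 13 (mod 20): 10·t ≡ 13 − 3 = 10 (mod 20).
    Divide the congruence (and modulus) by g = 10: 1·t ≡ 1 (mod 2).
    So t ≡ 1 (mod 2).
    Then x = 3 + 10·1 = 13, valid modulo lcm(10, 20) = 20: x ≡ 13 (mod 20).
  Combine with x ≡ 4 (mod 9): gcd(20, 9) = 1; 4 - 13 = -9, which IS divisible by 1, so compatible.
    Write x = 13 + 20·t and substitute into x ≡ 4 (mod 9): 20·t ≡ 4 − 13 = -9 (mod 9).
    Reduce coefficients mod 9: 2·t ≡ 0 (mod 9).
    The inverse of 2 mod 9 is 5 (since 2·5 = 10 = 1·9 + 1), so t ≡ 5·0 = 0 ≡ 0 (mod 9).
    Then x = 13 + 20·0 = 13, valid modulo lcm(20, 9) = 180: x ≡ 13 (mod 180).
Verify: 13 mod 10 = 3, 13 mod 20 = 13, 13 mod 9 = 4.

x ≡ 13 (mod 180).


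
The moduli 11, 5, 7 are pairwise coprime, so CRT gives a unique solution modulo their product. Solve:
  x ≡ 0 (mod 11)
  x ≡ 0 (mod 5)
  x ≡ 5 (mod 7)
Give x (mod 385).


Moduli 11, 5, 7 are pairwise coprime; by CRT there is a unique solution modulo M = 11 · 5 · 7 = 385.
Solve pairwise, accumulating the modulus:
  Start with x ≡ 0 (mod 11).
  Combine with x ≡ 0 (mod 5): since gcd(11, 5) = 1, we get a unique residue mod 55.
    Write x = 0 + 11·t and substitute into x ≡ 0 (mod 5): 11·t ≡ 0 − 0 = 0 (mod 5).
    Reduce coefficients mod 5: 1·t ≡ 0 (mod 5).
    So t ≡ 0 (mod 5).
    Then x = 0 + 11·0 = 0, valid modulo lcm(11, 5) = 55: x ≡ 0 (mod 55).
  Combine with x ≡ 5 (mod 7): since gcd(55, 7) = 1, we get a unique residue mod 385.
    Write x = 0 + 55·t and substitute into x ≡ 5 (mod 7): 55·t ≡ 5 − 0 = 5 (mod 7).
    Reduce coefficients mod 7: 6·t ≡ 5 (mod 7).
    The inverse of 6 mod 7 is 6 (since 6·6 = 36 = 5·7 + 1), so t ≡ 6·5 = 30 ≡ 2 (mod 7).
    Then x = 0 + 55·2 = 110, valid modulo lcm(55, 7) = 385: x ≡ 110 (mod 385).
Verify: 110 mod 11 = 0 ✓, 110 mod 5 = 0 ✓, 110 mod 7 = 5 ✓.

x ≡ 110 (mod 385).


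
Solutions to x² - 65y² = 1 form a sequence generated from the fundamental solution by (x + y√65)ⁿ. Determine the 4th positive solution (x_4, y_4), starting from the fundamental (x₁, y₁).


Step 1: Find the fundamental solution (x₁, y₁) of x² - 65y² = 1.
  Expand √65 as a continued fraction. a₀ = ⌊√65⌋ = 8; iterate m_{k+1} = d_k·a_k − m_k, d_{k+1} = (65 − m_{k+1}²)/d_k, a_{k+1} = ⌊(a₀ + m_{k+1})/d_{k+1}⌋ (starting m₀ = 0, d₀ = 1), with convergents p_k = a_k·p_{k-1} + p_{k-2}, q_k = a_k·q_{k-1} + q_{k-2} (p₋₁ = 1, q₋₁ = 0):
  k = 0: a₀ = 8; p₀/q₀ = 8/1; p₀² − 65·q₀² = 64 − 65 = -1.
  k = 1: m = 8, d = 1, a = ⌊(8 + 8)/1⌋ = 16; p/q = (16·8 + 1)/(16·1 + 0) = 129/16; p² − 65·q² = 16641 − 16640 = 1.
  The first convergent with p² − 65·q² = 1 gives the fundamental solution (x₁, y₁) = (129, 16).
Step 2: Apply the recurrence (x_{n+1}, y_{n+1}) = (x₁x_n + 65y₁y_n, x₁y_n + y₁x_n) repeatedly.
  From (x_1, y_1) = (129, 16): x_2 = 129·129 + 65·16·16 = 33281; y_2 = 129·16 + 16·129 = 4128.
  From (x_2, y_2) = (33281, 4128): x_3 = 129·33281 + 65·16·4128 = 8586369; y_3 = 129·4128 + 16·33281 = 1065008.
  From (x_3, y_3) = (8586369, 1065008): x_4 = 129·8586369 + 65·16·1065008 = 2215249921; y_4 = 129·1065008 + 16·8586369 = 274767936.
Step 3: Verify x_4² - 65·y_4² = 4907332212490506241 - 4907332212490506240 = 1 (should be 1). ✓

(x_1, y_1) = (129, 16); (x_4, y_4) = (2215249921, 274767936).


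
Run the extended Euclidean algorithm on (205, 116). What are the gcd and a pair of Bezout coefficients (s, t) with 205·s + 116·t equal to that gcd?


Euclidean algorithm on (205, 116) — divide until remainder is 0:
  205 = 1 · 116 + 89
  116 = 1 · 89 + 27
  89 = 3 · 27 + 8
  27 = 3 · 8 + 3
  8 = 2 · 3 + 2
  3 = 1 · 2 + 1
  2 = 2 · 1 + 0
gcd(205, 116) = 1.
Track Bezout coefficients alongside the remainders: start with r₀ = 205 = a·1 + b·0 (s = 1, t = 0) and r₁ = 116 = a·0 + b·1 (s = 0, t = 1); each new remainder r_{k+1} = r_{k-1} − q_k·r_k inherits s_{k+1} = s_{k-1} − q_k·s_k, t_{k+1} = t_{k-1} − q_k·t_k, so r_k = a·s_k + b·t_k at every step:
  q = 1: r = 89, s = 1 − 1·0 = 1, t = 0 − 1·1 = -1  (check: 205·1 + 116·(-1) = 89)
  q = 1: r = 27, s = 0 − 1·1 = -1, t = 1 − 1·(-1) = 2  (check: 205·(-1) + 116·2 = 27)
  q = 3: r = 8, s = 1 − 3·(-1) = 4, t = -1 − 3·2 = -7  (check: 205·4 + 116·(-7) = 8)
  q = 3: r = 3, s = -1 − 3·4 = -13, t = 2 − 3·(-7) = 23  (check: 205·(-13) + 116·23 = 3)
  q = 2: r = 2, s = 4 − 2·(-13) = 30, t = -7 − 2·23 = -53  (check: 205·30 + 116·(-53) = 2)
  q = 1: r = 1, s = -13 − 1·30 = -43, t = 23 − 1·(-53) = 76  (check: 205·(-43) + 116·76 = 1)
The row with r = 1 (the gcd) gives the Bezout coefficients s = -43, t = 76.
Result: 205 · (-43) + 116 · (76) = 1.

gcd(205, 116) = 1; s = -43, t = 76 (check: 205·(-43) + 116·76 = 1).


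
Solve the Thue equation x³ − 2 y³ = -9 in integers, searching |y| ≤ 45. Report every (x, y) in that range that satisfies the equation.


The equation is x³ - 2y³ = -9. For fixed y, x³ = 2·y³ − 9, so a solution requires the RHS to be a perfect cube.
Strategy: iterate y from -45 to 45, compute RHS = 2·y³ − 9, and check whether it is a (positive or negative) perfect cube.
Check small values of y:
  y = 0: RHS = -9 is not a perfect cube.
  y = 1: RHS = -7 is not a perfect cube.
  y = -1: RHS = -11 is not a perfect cube.
  y = 2: RHS = 7 is not a perfect cube.
  y = -2: RHS = -25 is not a perfect cube.
  y = 3: RHS = 45 is not a perfect cube.
  y = -3: RHS = -63 is not a perfect cube.
Continuing the search up to |y| = 45 finds no solutions either.
No (x, y) in the scanned range satisfies the equation.

No integer solutions with |y| ≤ 45.


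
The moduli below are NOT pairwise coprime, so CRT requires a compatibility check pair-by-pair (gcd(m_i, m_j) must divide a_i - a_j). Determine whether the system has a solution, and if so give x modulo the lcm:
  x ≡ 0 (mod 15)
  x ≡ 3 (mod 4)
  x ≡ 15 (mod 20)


Moduli 15, 4, 20 are not pairwise coprime, so CRT works modulo lcm(m_i) when all pairwise compatibility conditions hold.
Pairwise compatibility: gcd(m_i, m_j) must divide a_i - a_j for every pair.
Merge one congruence at a time:
  Start: x ≡ 0 (mod 15).
  Combine with x ≡ 3 (mod 4): gcd(15, 4) = 1; 3 - 0 = 3, which IS divisible by 1, so compatible.
    Write x = 0 + 15·t and substitute into x ≡ 3 (mod 4): 15·t ≡ 3 − 0 = 3 (mod 4).
    Reduce coefficients mod 4: 3·t ≡ 3 (mod 4).
    The inverse of 3 mod 4 is 3 (since 3·3 = 9 = 2·4 + 1), so t ≡ 3·3 = 9 ≡ 1 (mod 4).
    Then x = 0 + 15·1 = 15, valid modulo lcm(15, 4) = 60: x ≡ 15 (mod 60).
  Combine with x ≡ 15 (mod 20): gcd(60, 20) = 20; 15 - 15 = 0, which IS divisible by 20, so compatible.
    Write x = 15 + 60·t and substitute into x ≡ 15 (mod 20): 60·t ≡ 15 − 15 = 0 (mod 20).
    Divide the congruence (and modulus) by g = 20: 3·t ≡ 0 (mod 1).
    Modulo 1 every t works; take t = 0.
    Then x = 15 + 60·0 = 15, valid modulo lcm(60, 20) = 60: x ≡ 15 (mod 60).
Verify: 15 mod 15 = 0, 15 mod 4 = 3, 15 mod 20 = 15.

x ≡ 15 (mod 60).


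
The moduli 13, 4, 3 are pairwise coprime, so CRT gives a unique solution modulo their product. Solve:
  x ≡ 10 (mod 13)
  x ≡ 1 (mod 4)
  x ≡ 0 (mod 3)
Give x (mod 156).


Moduli 13, 4, 3 are pairwise coprime; by CRT there is a unique solution modulo M = 13 · 4 · 3 = 156.
Solve pairwise, accumulating the modulus:
  Start with x ≡ 10 (mod 13).
  Combine with x ≡ 1 (mod 4): since gcd(13, 4) = 1, we get a unique residue mod 52.
    Write x = 10 + 13·t and substitute into x ≡ 1 (mod 4): 13·t ≡ 1 − 10 = -9 (mod 4).
    Reduce coefficients mod 4: 1·t ≡ 3 (mod 4).
    So t ≡ 3 (mod 4).
    Then x = 10 + 13·3 = 49, valid modulo lcm(13, 4) = 52: x ≡ 49 (mod 52).
  Combine with x ≡ 0 (mod 3): since gcd(52, 3) = 1, we get a unique residue mod 156.
    Write x = 49 + 52·t and substitute into x ≡ 0 (mod 3): 52·t ≡ 0 − 49 = -49 (mod 3).
    Reduce coefficients mod 3: 1·t ≡ 2 (mod 3).
    So t ≡ 2 (mod 3).
    Then x = 49 + 52·2 = 153, valid modulo lcm(52, 3) = 156: x ≡ 153 (mod 156).
Verify: 153 mod 13 = 10 ✓, 153 mod 4 = 1 ✓, 153 mod 3 = 0 ✓.

x ≡ 153 (mod 156).


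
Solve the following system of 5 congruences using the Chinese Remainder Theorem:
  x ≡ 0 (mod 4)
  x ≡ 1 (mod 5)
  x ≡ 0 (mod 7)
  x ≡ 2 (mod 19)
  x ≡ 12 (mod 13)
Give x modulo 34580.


Product of moduli M = 4 · 5 · 7 · 19 · 13 = 34580.
Merge one congruence at a time:
  Start: x ≡ 0 (mod 4).
  Combine with x ≡ 1 (mod 5); new modulus lcm = 20.
    Write x = 0 + 4·t and substitute into x ≡ 1 (mod 5): 4·t ≡ 1 − 0 = 1 (mod 5).
    The inverse of 4 mod 5 is 4 (since 4·4 = 16 = 3·5 + 1), so t ≡ 4·1 = 4 ≡ 4 (mod 5).
    Then x = 0 + 4·4 = 16, valid modulo lcm(4, 5) = 20: x ≡ 16 (mod 20).
  Combine with x ≡ 0 (mod 7); new modulus lcm = 140.
    Write x = 16 + 20·t and substitute into x ≡ 0 (mod 7): 20·t ≡ 0 − 16 = -16 (mod 7).
    Reduce coefficients mod 7: 6·t ≡ 5 (mod 7).
    The inverse of 6 mod 7 is 6 (since 6·6 = 36 = 5·7 + 1), so t ≡ 6·5 = 30 ≡ 2 (mod 7).
    Then x = 16 + 20·2 = 56, valid modulo lcm(20, 7) = 140: x ≡ 56 (mod 140).
  Combine with x ≡ 2 (mod 19); new modulus lcm = 2660.
    Write x = 56 + 140·t and substitute into x ≡ 2 (mod 19): 140·t ≡ 2 − 56 = -54 (mod 19).
    Reduce coefficients mod 19: 7·t ≡ 3 (mod 19).
    The inverse of 7 mod 19 is 11 (since 7·11 = 77 = 4·19 + 1), so t ≡ 11·3 = 33 ≡ 14 (mod 19).
    Then x = 56 + 140·14 = 2016, valid modulo lcm(140, 19) = 2660: x ≡ 2016 (mod 2660).
  Combine with x ≡ 12 (mod 13); new modulus lcm = 34580.
    Write x = 2016 + 2660·t and substitute into x ≡ 12 (mod 13): 2660·t ≡ 12 − 2016 = -2004 (mod 13).
    Reduce coefficients mod 13: 8·t ≡ 11 (mod 13).
    The inverse of 8 mod 13 is 5 (since 8·5 = 40 = 3·13 + 1), so t ≡ 5·11 = 55 ≡ 3 (mod 13).
    Then x = 2016 + 2660·3 = 9996, valid modulo lcm(2660, 13) = 34580: x ≡ 9996 (mod 34580).
Verify against each original: 9996 mod 4 = 0, 9996 mod 5 = 1, 9996 mod 7 = 0, 9996 mod 19 = 2, 9996 mod 13 = 12.

x ≡ 9996 (mod 34580).


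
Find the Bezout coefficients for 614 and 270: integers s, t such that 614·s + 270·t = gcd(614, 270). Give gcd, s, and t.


Euclidean algorithm on (614, 270) — divide until remainder is 0:
  614 = 2 · 270 + 74
  270 = 3 · 74 + 48
  74 = 1 · 48 + 26
  48 = 1 · 26 + 22
  26 = 1 · 22 + 4
  22 = 5 · 4 + 2
  4 = 2 · 2 + 0
gcd(614, 270) = 2.
Track Bezout coefficients alongside the remainders: start with r₀ = 614 = a·1 + b·0 (s = 1, t = 0) and r₁ = 270 = a·0 + b·1 (s = 0, t = 1); each new remainder r_{k+1} = r_{k-1} − q_k·r_k inherits s_{k+1} = s_{k-1} − q_k·s_k, t_{k+1} = t_{k-1} − q_k·t_k, so r_k = a·s_k + b·t_k at every step:
  q = 2: r = 74, s = 1 − 2·0 = 1, t = 0 − 2·1 = -2  (check: 614·1 + 270·(-2) = 74)
  q = 3: r = 48, s = 0 − 3·1 = -3, t = 1 − 3·(-2) = 7  (check: 614·(-3) + 270·7 = 48)
  q = 1: r = 26, s = 1 − 1·(-3) = 4, t = -2 − 1·7 = -9  (check: 614·4 + 270·(-9) = 26)
  q = 1: r = 22, s = -3 − 1·4 = -7, t = 7 − 1·(-9) = 16  (check: 614·(-7) + 270·16 = 22)
  q = 1: r = 4, s = 4 − 1·(-7) = 11, t = -9 − 1·16 = -25  (check: 614·11 + 270·(-25) = 4)
  q = 5: r = 2, s = -7 − 5·11 = -62, t = 16 − 5·(-25) = 141  (check: 614·(-62) + 270·141 = 2)
The row with r = 2 (the gcd) gives the Bezout coefficients s = -62, t = 141.
Result: 614 · (-62) + 270 · (141) = 2.

gcd(614, 270) = 2; s = -62, t = 141 (check: 614·(-62) + 270·141 = 2).


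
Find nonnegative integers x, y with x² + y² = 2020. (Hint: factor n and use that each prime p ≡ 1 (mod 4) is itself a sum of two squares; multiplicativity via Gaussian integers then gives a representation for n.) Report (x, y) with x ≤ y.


Step 1: Factor n = 2020 = 2^2 · 5 · 101.
Step 2: Check the mod-4 condition on each prime factor: 2 = 2 (special); 5 ≡ 1 (mod 4), exponent 1; 101 ≡ 1 (mod 4), exponent 1.
All primes ≡ 3 (mod 4) appear to even exponent (or don't appear), so by the two-squares theorem n IS expressible as a sum of two squares.
Step 3: Build a representation. Group n = k² · m with k = 2 and m = 5 · 101 = 505 (a product of primes ≡ 1 (mod 4)); a representation of m scales to one of n via (k·x)² + (k·y)² = k²(x² + y²). Each prime p ≡ 1 (mod 4) is itself a sum of two squares; find a² by testing p − a² for a perfect square:
  5: 5 − 1² = 4 = 2² ⇒ 5 = 1² + 2².
  101: 101 − 1² = 100 = 10² ⇒ 101 = 1² + 10².
  Combine using the Brahmagupta–Fibonacci identity (a² + b²)(c² + d²) = (ac − bd)² + (ad + bc)² = (ac + bd)² + (ad − bc)²:
  5 · 101 = 505: from (1² + 2²)(1² + 10²), take (1·1 − 2·10, 1·10 + 2·1) = (1 − 20, 10 + 2) = (-19, 12); dropping signs (only squares matter) gives (19, 12); check 19² + 12² = 361 + 144 = 505 ✓.
  Scale by k = 2: (2·19, 2·12) = (38, 24).
Step 4: Order so x ≤ y and verify: 24² + 38² = 576 + 1444 = 2020 = n. ✓

n = 2020 = 24² + 38² (one valid representation with x ≤ y).


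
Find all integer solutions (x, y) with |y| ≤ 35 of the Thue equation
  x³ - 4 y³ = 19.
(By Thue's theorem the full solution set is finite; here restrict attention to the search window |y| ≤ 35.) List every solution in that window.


The equation is x³ - 4y³ = 19. For fixed y, x³ = 4·y³ + 19, so a solution requires the RHS to be a perfect cube.
Strategy: iterate y from -35 to 35, compute RHS = 4·y³ + 19, and check whether it is a (positive or negative) perfect cube.
Check small values of y:
  y = 0: RHS = 19 is not a perfect cube.
  y = 1: RHS = 23 is not a perfect cube.
  y = -1: RHS = 15 is not a perfect cube.
  y = 2: RHS = 51 is not a perfect cube.
  y = -2: RHS = -13 is not a perfect cube.
  y = 3: RHS = 127 is not a perfect cube.
  y = -3: RHS = -89 is not a perfect cube.
Continuing the search up to |y| = 35 finds no solutions either.
No (x, y) in the scanned range satisfies the equation.

No integer solutions with |y| ≤ 35.


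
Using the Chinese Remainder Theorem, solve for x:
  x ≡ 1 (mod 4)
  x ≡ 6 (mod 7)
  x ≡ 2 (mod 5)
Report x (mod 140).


Moduli 4, 7, 5 are pairwise coprime; by CRT there is a unique solution modulo M = 4 · 7 · 5 = 140.
Solve pairwise, accumulating the modulus:
  Start with x ≡ 1 (mod 4).
  Combine with x ≡ 6 (mod 7): since gcd(4, 7) = 1, we get a unique residue mod 28.
    Write x = 1 + 4·t and substitute into x ≡ 6 (mod 7): 4·t ≡ 6 − 1 = 5 (mod 7).
    The inverse of 4 mod 7 is 2 (since 4·2 = 8 = 1·7 + 1), so t ≡ 2·5 = 10 ≡ 3 (mod 7).
    Then x = 1 + 4·3 = 13, valid modulo lcm(4, 7) = 28: x ≡ 13 (mod 28).
  Combine with x ≡ 2 (mod 5): since gcd(28, 5) = 1, we get a unique residue mod 140.
    Write x = 13 + 28·t and substitute into x ≡ 2 (mod 5): 28·t ≡ 2 − 13 = -11 (mod 5).
    Reduce coefficients mod 5: 3·t ≡ 4 (mod 5).
    The inverse of 3 mod 5 is 2 (since 3·2 = 6 = 1·5 + 1), so t ≡ 2·4 = 8 ≡ 3 (mod 5).
    Then x = 13 + 28·3 = 97, valid modulo lcm(28, 5) = 140: x ≡ 97 (mod 140).
Verify: 97 mod 4 = 1 ✓, 97 mod 7 = 6 ✓, 97 mod 5 = 2 ✓.

x ≡ 97 (mod 140).


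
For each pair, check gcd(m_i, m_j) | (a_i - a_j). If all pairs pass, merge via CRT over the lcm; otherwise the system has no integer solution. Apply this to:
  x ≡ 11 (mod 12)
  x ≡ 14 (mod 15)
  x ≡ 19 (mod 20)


Moduli 12, 15, 20 are not pairwise coprime, so CRT works modulo lcm(m_i) when all pairwise compatibility conditions hold.
Pairwise compatibility: gcd(m_i, m_j) must divide a_i - a_j for every pair.
Merge one congruence at a time:
  Start: x ≡ 11 (mod 12).
  Combine with x ≡ 14 (mod 15): gcd(12, 15) = 3; 14 - 11 = 3, which IS divisible by 3, so compatible.
    Write x = 11 + 12·t and substitute into x ≡ 14 (mod 15): 12·t ≡ 14 − 11 = 3 (mod 15).
    Divide the congruence (and modulus) by g = 3: 4·t ≡ 1 (mod 5).
    The inverse of 4 mod 5 is 4 (since 4·4 = 16 = 3·5 + 1), so t ≡ 4·1 = 4 ≡ 4 (mod 5).
    Then x = 11 + 12·4 = 59, valid modulo lcm(12, 15) = 60: x ≡ 59 (mod 60).
  Combine with x ≡ 19 (mod 20): gcd(60, 20) = 20; 19 - 59 = -40, which IS divisible by 20, so compatible.
    Write x = 59 + 60·t and substitute into x ≡ 19 (mod 20): 60·t ≡ 19 − 59 = -40 (mod 20).
    Divide the congruence (and modulus) by g = 20: 3·t ≡ -2 (mod 1).
    Modulo 1 every t works; take t = 0.
    Then x = 59 + 60·0 = 59, valid modulo lcm(60, 20) = 60: x ≡ 59 (mod 60).
Verify: 59 mod 12 = 11, 59 mod 15 = 14, 59 mod 20 = 19.

x ≡ 59 (mod 60).


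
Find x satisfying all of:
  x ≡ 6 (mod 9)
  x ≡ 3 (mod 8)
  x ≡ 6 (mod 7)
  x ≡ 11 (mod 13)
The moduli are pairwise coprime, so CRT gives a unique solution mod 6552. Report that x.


Product of moduli M = 9 · 8 · 7 · 13 = 6552.
Merge one congruence at a time:
  Start: x ≡ 6 (mod 9).
  Combine with x ≡ 3 (mod 8); new modulus lcm = 72.
    Write x = 6 + 9·t and substitute into x ≡ 3 (mod 8): 9·t ≡ 3 − 6 = -3 (mod 8).
    Reduce coefficients mod 8: 1·t ≡ 5 (mod 8).
    So t ≡ 5 (mod 8).
    Then x = 6 + 9·5 = 51, valid modulo lcm(9, 8) = 72: x ≡ 51 (mod 72).
  Combine with x ≡ 6 (mod 7); new modulus lcm = 504.
    Write x = 51 + 72·t and substitute into x ≡ 6 (mod 7): 72·t ≡ 6 − 51 = -45 (mod 7).
    Reduce coefficients mod 7: 2·t ≡ 4 (mod 7).
    The inverse of 2 mod 7 is 4 (since 2·4 = 8 = 1·7 + 1), so t ≡ 4·4 = 16 ≡ 2 (mod 7).
    Then x = 51 + 72·2 = 195, valid modulo lcm(72, 7) = 504: x ≡ 195 (mod 504).
  Combine with x ≡ 11 (mod 13); new modulus lcm = 6552.
    Write x = 195 + 504·t and substitute into x ≡ 11 (mod 13): 504·t ≡ 11 − 195 = -184 (mod 13).
    Reduce coefficients mod 13: 10·t ≡ 11 (mod 13).
    The inverse of 10 mod 13 is 4 (since 10·4 = 40 = 3·13 + 1), so t ≡ 4·11 = 44 ≡ 5 (mod 13).
    Then x = 195 + 504·5 = 2715, valid modulo lcm(504, 13) = 6552: x ≡ 2715 (mod 6552).
Verify against each original: 2715 mod 9 = 6, 2715 mod 8 = 3, 2715 mod 7 = 6, 2715 mod 13 = 11.

x ≡ 2715 (mod 6552).


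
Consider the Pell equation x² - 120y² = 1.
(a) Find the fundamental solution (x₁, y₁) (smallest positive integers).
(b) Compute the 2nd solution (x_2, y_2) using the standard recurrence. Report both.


Step 1: Find the fundamental solution (x₁, y₁) of x² - 120y² = 1.
  Expand √120 as a continued fraction. a₀ = ⌊√120⌋ = 10; iterate m_{k+1} = d_k·a_k − m_k, d_{k+1} = (120 − m_{k+1}²)/d_k, a_{k+1} = ⌊(a₀ + m_{k+1})/d_{k+1}⌋ (starting m₀ = 0, d₀ = 1), with convergents p_k = a_k·p_{k-1} + p_{k-2}, q_k = a_k·q_{k-1} + q_{k-2} (p₋₁ = 1, q₋₁ = 0):
  k = 0: a₀ = 10; p₀/q₀ = 10/1; p₀² − 120·q₀² = 100 − 120 = -20.
  k = 1: m = 10, d = 20, a = ⌊(10 + 10)/20⌋ = 1; p/q = (1·10 + 1)/(1·1 + 0) = 11/1; p² − 120·q² = 121 − 120 = 1.
  The first convergent with p² − 120·q² = 1 gives the fundamental solution (x₁, y₁) = (11, 1).
Step 2: Apply the recurrence (x_{n+1}, y_{n+1}) = (x₁x_n + 120y₁y_n, x₁y_n + y₁x_n) repeatedly.
  From (x_1, y_1) = (11, 1): x_2 = 11·11 + 120·1·1 = 241; y_2 = 11·1 + 1·11 = 22.
Step 3: Verify x_2² - 120·y_2² = 58081 - 58080 = 1 (should be 1). ✓

(x_1, y_1) = (11, 1); (x_2, y_2) = (241, 22).


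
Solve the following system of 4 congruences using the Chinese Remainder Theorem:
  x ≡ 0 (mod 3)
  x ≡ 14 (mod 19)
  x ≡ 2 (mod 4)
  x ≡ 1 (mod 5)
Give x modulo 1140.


Product of moduli M = 3 · 19 · 4 · 5 = 1140.
Merge one congruence at a time:
  Start: x ≡ 0 (mod 3).
  Combine with x ≡ 14 (mod 19); new modulus lcm = 57.
    Write x = 0 + 3·t and substitute into x ≡ 14 (mod 19): 3·t ≡ 14 − 0 = 14 (mod 19).
    The inverse of 3 mod 19 is 13 (since 3·13 = 39 = 2·19 + 1), so t ≡ 13·14 = 182 ≡ 11 (mod 19).
    Then x = 0 + 3·11 = 33, valid modulo lcm(3, 19) = 57: x ≡ 33 (mod 57).
  Combine with x ≡ 2 (mod 4); new modulus lcm = 228.
    Write x = 33 + 57·t and substitute into x ≡ 2 (mod 4): 57·t ≡ 2 − 33 = -31 (mod 4).
    Reduce coefficients mod 4: 1·t ≡ 1 (mod 4).
    So t ≡ 1 (mod 4).
    Then x = 33 + 57·1 = 90, valid modulo lcm(57, 4) = 228: x ≡ 90 (mod 228).
  Combine with x ≡ 1 (mod 5); new modulus lcm = 1140.
    Write x = 90 + 228·t and substitute into x ≡ 1 (mod 5): 228·t ≡ 1 − 90 = -89 (mod 5).
    Reduce coefficients mod 5: 3·t ≡ 1 (mod 5).
    The inverse of 3 mod 5 is 2 (since 3·2 = 6 = 1·5 + 1), so t ≡ 2·1 = 2 ≡ 2 (mod 5).
    Then x = 90 + 228·2 = 546, valid modulo lcm(228, 5) = 1140: x ≡ 546 (mod 1140).
Verify against each original: 546 mod 3 = 0, 546 mod 19 = 14, 546 mod 4 = 2, 546 mod 5 = 1.

x ≡ 546 (mod 1140).


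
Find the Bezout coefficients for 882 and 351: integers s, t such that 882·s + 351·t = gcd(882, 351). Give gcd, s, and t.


Euclidean algorithm on (882, 351) — divide until remainder is 0:
  882 = 2 · 351 + 180
  351 = 1 · 180 + 171
  180 = 1 · 171 + 9
  171 = 19 · 9 + 0
gcd(882, 351) = 9.
Track Bezout coefficients alongside the remainders: start with r₀ = 882 = a·1 + b·0 (s = 1, t = 0) and r₁ = 351 = a·0 + b·1 (s = 0, t = 1); each new remainder r_{k+1} = r_{k-1} − q_k·r_k inherits s_{k+1} = s_{k-1} − q_k·s_k, t_{k+1} = t_{k-1} − q_k·t_k, so r_k = a·s_k + b·t_k at every step:
  q = 2: r = 180, s = 1 − 2·0 = 1, t = 0 − 2·1 = -2  (check: 882·1 + 351·(-2) = 180)
  q = 1: r = 171, s = 0 − 1·1 = -1, t = 1 − 1·(-2) = 3  (check: 882·(-1) + 351·3 = 171)
  q = 1: r = 9, s = 1 − 1·(-1) = 2, t = -2 − 1·3 = -5  (check: 882·2 + 351·(-5) = 9)
The row with r = 9 (the gcd) gives the Bezout coefficients s = 2, t = -5.
Result: 882 · (2) + 351 · (-5) = 9.

gcd(882, 351) = 9; s = 2, t = -5 (check: 882·2 + 351·(-5) = 9).


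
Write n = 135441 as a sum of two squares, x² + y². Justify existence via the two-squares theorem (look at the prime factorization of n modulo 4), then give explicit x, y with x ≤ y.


Step 1: Factor n = 135441 = 3^2 · 101 · 149.
Step 2: Check the mod-4 condition on each prime factor: 3 ≡ 3 (mod 4), exponent 2 (must be even); 101 ≡ 1 (mod 4), exponent 1; 149 ≡ 1 (mod 4), exponent 1.
All primes ≡ 3 (mod 4) appear to even exponent (or don't appear), so by the two-squares theorem n IS expressible as a sum of two squares.
Step 3: Build a representation. Group n = k² · m with k = 3 and m = 101 · 149 = 15049 (a product of primes ≡ 1 (mod 4)); a representation of m scales to one of n via (k·x)² + (k·y)² = k²(x² + y²). Each prime p ≡ 1 (mod 4) is itself a sum of two squares; find a² by testing p − a² for a perfect square:
  101: 101 − 1² = 100 = 10² ⇒ 101 = 1² + 10².
  149: 149 − 1² = 148, 149 − 2² = 145, 149 − 3² = 140, 149 − 4² = 133, 149 − 5² = 124, 149 − 6² = 113, 149 − 7² = 100 = 10² ⇒ 149 = 7² + 10².
  Combine using the Brahmagupta–Fibonacci identity (a² + b²)(c² + d²) = (ac − bd)² + (ad + bc)² = (ac + bd)² + (ad − bc)²:
  101 · 149 = 15049: from (1² + 10²)(7² + 10²), take (1·7 − 10·10, 1·10 + 10·7) = (7 − 100, 10 + 70) = (-93, 80); dropping signs (only squares matter) gives (93, 80); check 93² + 80² = 8649 + 6400 = 15049 ✓.
  Scale by k = 3: (3·93, 3·80) = (279, 240).
Step 4: Order so x ≤ y and verify: 240² + 279² = 57600 + 77841 = 135441 = n. ✓

n = 135441 = 240² + 279² (one valid representation with x ≤ y).


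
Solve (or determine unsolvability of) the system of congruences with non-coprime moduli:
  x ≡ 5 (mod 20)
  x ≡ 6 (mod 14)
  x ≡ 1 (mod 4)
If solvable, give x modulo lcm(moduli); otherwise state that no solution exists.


Moduli 20, 14, 4 are not pairwise coprime, so CRT works modulo lcm(m_i) when all pairwise compatibility conditions hold.
Pairwise compatibility: gcd(m_i, m_j) must divide a_i - a_j for every pair.
Merge one congruence at a time:
  Start: x ≡ 5 (mod 20).
  Combine with x ≡ 6 (mod 14): gcd(20, 14) = 2, and 6 - 5 = 1 is NOT divisible by 2.
    ⇒ system is inconsistent (no integer solution).

No solution (the system is inconsistent).


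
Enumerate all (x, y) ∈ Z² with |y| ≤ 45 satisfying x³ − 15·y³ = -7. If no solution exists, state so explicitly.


The equation is x³ - 15y³ = -7. For fixed y, x³ = 15·y³ − 7, so a solution requires the RHS to be a perfect cube.
Strategy: iterate y from -45 to 45, compute RHS = 15·y³ − 7, and check whether it is a (positive or negative) perfect cube.
Check small values of y:
  y = 0: RHS = -7 is not a perfect cube.
  y = 1: RHS = 8 = (2)³ ⇒ x = 2 works.
  y = -1: RHS = -22 is not a perfect cube.
  y = 2: RHS = 113 is not a perfect cube.
  y = -2: RHS = -127 is not a perfect cube.
  y = 3: RHS = 398 is not a perfect cube.
  y = -3: RHS = -412 is not a perfect cube.
Continuing the search up to |y| = 45 finds no further solutions beyond those listed.
Collected solutions: (2, 1).

Solutions (with |y| ≤ 45): (2, 1).


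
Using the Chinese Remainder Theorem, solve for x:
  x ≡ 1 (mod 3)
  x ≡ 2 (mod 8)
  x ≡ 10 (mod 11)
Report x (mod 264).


Moduli 3, 8, 11 are pairwise coprime; by CRT there is a unique solution modulo M = 3 · 8 · 11 = 264.
Solve pairwise, accumulating the modulus:
  Start with x ≡ 1 (mod 3).
  Combine with x ≡ 2 (mod 8): since gcd(3, 8) = 1, we get a unique residue mod 24.
    Write x = 1 + 3·t and substitute into x ≡ 2 (mod 8): 3·t ≡ 2 − 1 = 1 (mod 8).
    The inverse of 3 mod 8 is 3 (since 3·3 = 9 = 1·8 + 1), so t ≡ 3·1 = 3 ≡ 3 (mod 8).
    Then x = 1 + 3·3 = 10, valid modulo lcm(3, 8) = 24: x ≡ 10 (mod 24).
  Combine with x ≡ 10 (mod 11): since gcd(24, 11) = 1, we get a unique residue mod 264.
    Write x = 10 + 24·t and substitute into x ≡ 10 (mod 11): 24·t ≡ 10 − 10 = 0 (mod 11).
    Reduce coefficients mod 11: 2·t ≡ 0 (mod 11).
    The inverse of 2 mod 11 is 6 (since 2·6 = 12 = 1·11 + 1), so t ≡ 6·0 = 0 ≡ 0 (mod 11).
    Then x = 10 + 24·0 = 10, valid modulo lcm(24, 11) = 264: x ≡ 10 (mod 264).
Verify: 10 mod 3 = 1 ✓, 10 mod 8 = 2 ✓, 10 mod 11 = 10 ✓.

x ≡ 10 (mod 264).


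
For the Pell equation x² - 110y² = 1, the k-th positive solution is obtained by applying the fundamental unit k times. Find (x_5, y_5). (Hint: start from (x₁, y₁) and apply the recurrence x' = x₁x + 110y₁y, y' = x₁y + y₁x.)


Step 1: Find the fundamental solution (x₁, y₁) of x² - 110y² = 1.
  Expand √110 as a continued fraction. a₀ = ⌊√110⌋ = 10; iterate m_{k+1} = d_k·a_k − m_k, d_{k+1} = (110 − m_{k+1}²)/d_k, a_{k+1} = ⌊(a₀ + m_{k+1})/d_{k+1}⌋ (starting m₀ = 0, d₀ = 1), with convergents p_k = a_k·p_{k-1} + p_{k-2}, q_k = a_k·q_{k-1} + q_{k-2} (p₋₁ = 1, q₋₁ = 0):
  k = 0: a₀ = 10; p₀/q₀ = 10/1; p₀² − 110·q₀² = 100 − 110 = -10.
  k = 1: m = 10, d = 10, a = ⌊(10 + 10)/10⌋ = 2; p/q = (2·10 + 1)/(2·1 + 0) = 21/2; p² − 110·q² = 441 − 440 = 1.
  The first convergent with p² − 110·q² = 1 gives the fundamental solution (x₁, y₁) = (21, 2).
Step 2: Apply the recurrence (x_{n+1}, y_{n+1}) = (x₁x_n + 110y₁y_n, x₁y_n + y₁x_n) repeatedly.
  From (x_1, y_1) = (21, 2): x_2 = 21·21 + 110·2·2 = 881; y_2 = 21·2 + 2·21 = 84.
  From (x_2, y_2) = (881, 84): x_3 = 21·881 + 110·2·84 = 36981; y_3 = 21·84 + 2·881 = 3526.
  From (x_3, y_3) = (36981, 3526): x_4 = 21·36981 + 110·2·3526 = 1552321; y_4 = 21·3526 + 2·36981 = 148008.
  From (x_4, y_4) = (1552321, 148008): x_5 = 21·1552321 + 110·2·148008 = 65160501; y_5 = 21·148008 + 2·1552321 = 6212810.
Step 3: Verify x_5² - 110·y_5² = 4245890890571001 - 4245890890571000 = 1 (should be 1). ✓

(x_1, y_1) = (21, 2); (x_5, y_5) = (65160501, 6212810).


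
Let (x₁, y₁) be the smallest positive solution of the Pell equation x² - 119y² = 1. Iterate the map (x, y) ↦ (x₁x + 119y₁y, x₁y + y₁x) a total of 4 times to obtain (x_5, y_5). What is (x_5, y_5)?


Step 1: Find the fundamental solution (x₁, y₁) of x² - 119y² = 1.
  Expand √119 as a continued fraction. a₀ = ⌊√119⌋ = 10; iterate m_{k+1} = d_k·a_k − m_k, d_{k+1} = (119 − m_{k+1}²)/d_k, a_{k+1} = ⌊(a₀ + m_{k+1})/d_{k+1}⌋ (starting m₀ = 0, d₀ = 1), with convergents p_k = a_k·p_{k-1} + p_{k-2}, q_k = a_k·q_{k-1} + q_{k-2} (p₋₁ = 1, q₋₁ = 0):
  k = 0: a₀ = 10; p₀/q₀ = 10/1; p₀² − 119·q₀² = 100 − 119 = -19.
  k = 1: m = 10, d = 19, a = ⌊(10 + 10)/19⌋ = 1; p/q = (1·10 + 1)/(1·1 + 0) = 11/1; p² − 119·q² = 121 − 119 = 2.
  k = 2: m = 9, d = 2, a = ⌊(10 + 9)/2⌋ = 9; p/q = (9·11 + 10)/(9·1 + 1) = 109/10; p² − 119·q² = 11881 − 11900 = -19.
  k = 3: m = 9, d = 19, a = ⌊(10 + 9)/19⌋ = 1; p/q = (1·109 + 11)/(1·10 + 1) = 120/11; p² − 119·q² = 14400 − 14399 = 1.
  The first convergent with p² − 119·q² = 1 gives the fundamental solution (x₁, y₁) = (120, 11).
Step 2: Apply the recurrence (x_{n+1}, y_{n+1}) = (x₁x_n + 119y₁y_n, x₁y_n + y₁x_n) repeatedly.
  From (x_1, y_1) = (120, 11): x_2 = 120·120 + 119·11·11 = 28799; y_2 = 120·11 + 11·120 = 2640.
  From (x_2, y_2) = (28799, 2640): x_3 = 120·28799 + 119·11·2640 = 6911640; y_3 = 120·2640 + 11·28799 = 633589.
  From (x_3, y_3) = (6911640, 633589): x_4 = 120·6911640 + 119·11·633589 = 1658764801; y_4 = 120·633589 + 11·6911640 = 152058720.
  From (x_4, y_4) = (1658764801, 152058720): x_5 = 120·1658764801 + 119·11·152058720 = 398096640600; y_5 = 120·152058720 + 11·1658764801 = 36493459211.
Step 3: Verify x_5² - 119·y_5² = 158480935257005568360000 - 158480935257005568359999 = 1 (should be 1). ✓

(x_1, y_1) = (120, 11); (x_5, y_5) = (398096640600, 36493459211).


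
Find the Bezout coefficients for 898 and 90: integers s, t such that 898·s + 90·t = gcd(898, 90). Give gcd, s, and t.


Euclidean algorithm on (898, 90) — divide until remainder is 0:
  898 = 9 · 90 + 88
  90 = 1 · 88 + 2
  88 = 44 · 2 + 0
gcd(898, 90) = 2.
Track Bezout coefficients alongside the remainders: start with r₀ = 898 = a·1 + b·0 (s = 1, t = 0) and r₁ = 90 = a·0 + b·1 (s = 0, t = 1); each new remainder r_{k+1} = r_{k-1} − q_k·r_k inherits s_{k+1} = s_{k-1} − q_k·s_k, t_{k+1} = t_{k-1} − q_k·t_k, so r_k = a·s_k + b·t_k at every step:
  q = 9: r = 88, s = 1 − 9·0 = 1, t = 0 − 9·1 = -9  (check: 898·1 + 90·(-9) = 88)
  q = 1: r = 2, s = 0 − 1·1 = -1, t = 1 − 1·(-9) = 10  (check: 898·(-1) + 90·10 = 2)
The row with r = 2 (the gcd) gives the Bezout coefficients s = -1, t = 10.
Result: 898 · (-1) + 90 · (10) = 2.

gcd(898, 90) = 2; s = -1, t = 10 (check: 898·(-1) + 90·10 = 2).


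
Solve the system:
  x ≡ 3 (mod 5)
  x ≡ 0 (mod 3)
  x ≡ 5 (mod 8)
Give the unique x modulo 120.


Moduli 5, 3, 8 are pairwise coprime; by CRT there is a unique solution modulo M = 5 · 3 · 8 = 120.
Solve pairwise, accumulating the modulus:
  Start with x ≡ 3 (mod 5).
  Combine with x ≡ 0 (mod 3): since gcd(5, 3) = 1, we get a unique residue mod 15.
    Write x = 3 + 5·t and substitute into x ≡ 0 (mod 3): 5·t ≡ 0 − 3 = -3 (mod 3).
    Reduce coefficients mod 3: 2·t ≡ 0 (mod 3).
    The inverse of 2 mod 3 is 2 (since 2·2 = 4 = 1·3 + 1), so t ≡ 2·0 = 0 ≡ 0 (mod 3).
    Then x = 3 + 5·0 = 3, valid modulo lcm(5, 3) = 15: x ≡ 3 (mod 15).
  Combine with x ≡ 5 (mod 8): since gcd(15, 8) = 1, we get a unique residue mod 120.
    Write x = 3 + 15·t and substitute into x ≡ 5 (mod 8): 15·t ≡ 5 − 3 = 2 (mod 8).
    Reduce coefficients mod 8: 7·t ≡ 2 (mod 8).
    The inverse of 7 mod 8 is 7 (since 7·7 = 49 = 6·8 + 1), so t ≡ 7·2 = 14 ≡ 6 (mod 8).
    Then x = 3 + 15·6 = 93, valid modulo lcm(15, 8) = 120: x ≡ 93 (mod 120).
Verify: 93 mod 5 = 3 ✓, 93 mod 3 = 0 ✓, 93 mod 8 = 5 ✓.

x ≡ 93 (mod 120).


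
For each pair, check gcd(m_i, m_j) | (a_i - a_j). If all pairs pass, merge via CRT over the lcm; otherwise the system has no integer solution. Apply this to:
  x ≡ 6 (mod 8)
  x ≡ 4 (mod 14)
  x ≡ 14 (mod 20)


Moduli 8, 14, 20 are not pairwise coprime, so CRT works modulo lcm(m_i) when all pairwise compatibility conditions hold.
Pairwise compatibility: gcd(m_i, m_j) must divide a_i - a_j for every pair.
Merge one congruence at a time:
  Start: x ≡ 6 (mod 8).
  Combine with x ≡ 4 (mod 14): gcd(8, 14) = 2; 4 - 6 = -2, which IS divisible by 2, so compatible.
    Write x = 6 + 8·t and substitute into x ≡ 4 (mod 14): 8·t ≡ 4 − 6 = -2 (mod 14).
    Divide the congruence (and modulus) by g = 2: 4·t ≡ -1 (mod 7).
    Reduce coefficients mod 7: 4·t ≡ 6 (mod 7).
    The inverse of 4 mod 7 is 2 (since 4·2 = 8 = 1·7 + 1), so t ≡ 2·6 = 12 ≡ 5 (mod 7).
    Then x = 6 + 8·5 = 46, valid modulo lcm(8, 14) = 56: x ≡ 46 (mod 56).
  Combine with x ≡ 14 (mod 20): gcd(56, 20) = 4; 14 - 46 = -32, which IS divisible by 4, so compatible.
    Write x = 46 + 56·t and substitute into x ≡ 14 (mod 20): 56·t ≡ 14 − 46 = -32 (mod 20).
    Divide the congruence (and modulus) by g = 4: 14·t ≡ -8 (mod 5).
    Reduce coefficients mod 5: 4·t ≡ 2 (mod 5).
    The inverse of 4 mod 5 is 4 (since 4·4 = 16 = 3·5 + 1), so t ≡ 4·2 = 8 ≡ 3 (mod 5).
    Then x = 46 + 56·3 = 214, valid modulo lcm(56, 20) = 280: x ≡ 214 (mod 280).
Verify: 214 mod 8 = 6, 214 mod 14 = 4, 214 mod 20 = 14.

x ≡ 214 (mod 280).


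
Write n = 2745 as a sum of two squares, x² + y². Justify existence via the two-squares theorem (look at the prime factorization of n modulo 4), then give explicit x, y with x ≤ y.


Step 1: Factor n = 2745 = 3^2 · 5 · 61.
Step 2: Check the mod-4 condition on each prime factor: 3 ≡ 3 (mod 4), exponent 2 (must be even); 5 ≡ 1 (mod 4), exponent 1; 61 ≡ 1 (mod 4), exponent 1.
All primes ≡ 3 (mod 4) appear to even exponent (or don't appear), so by the two-squares theorem n IS expressible as a sum of two squares.
Step 3: Build a representation. Group n = k² · m with k = 3 and m = 5 · 61 = 305 (a product of primes ≡ 1 (mod 4)); a representation of m scales to one of n via (k·x)² + (k·y)² = k²(x² + y²). Each prime p ≡ 1 (mod 4) is itself a sum of two squares; find a² by testing p − a² for a perfect square:
  5: 5 − 1² = 4 = 2² ⇒ 5 = 1² + 2².
  61: 61 − 1² = 60, 61 − 2² = 57, 61 − 3² = 52, 61 − 4² = 45, 61 − 5² = 36 = 6² ⇒ 61 = 5² + 6².
  Combine using the Brahmagupta–Fibonacci identity (a² + b²)(c² + d²) = (ac − bd)² + (ad + bc)² = (ac + bd)² + (ad − bc)²:
  5 · 61 = 305: from (1² + 2²)(5² + 6²), take (1·5 − 2·6, 1·6 + 2·5) = (5 − 12, 6 + 10) = (-7, 16); dropping signs (only squares matter) gives (7, 16); check 7² + 16² = 49 + 256 = 305 ✓.
  Scale by k = 3: (3·7, 3·16) = (21, 48).
Step 4: Order so x ≤ y and verify: 21² + 48² = 441 + 2304 = 2745 = n. ✓

n = 2745 = 21² + 48² (one valid representation with x ≤ y).


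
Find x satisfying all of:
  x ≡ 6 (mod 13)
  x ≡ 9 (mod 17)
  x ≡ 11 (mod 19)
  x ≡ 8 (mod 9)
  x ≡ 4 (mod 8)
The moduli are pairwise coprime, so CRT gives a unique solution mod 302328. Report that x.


Product of moduli M = 13 · 17 · 19 · 9 · 8 = 302328.
Merge one congruence at a time:
  Start: x ≡ 6 (mod 13).
  Combine with x ≡ 9 (mod 17); new modulus lcm = 221.
    Write x = 6 + 13·t and substitute into x ≡ 9 (mod 17): 13·t ≡ 9 − 6 = 3 (mod 17).
    The inverse of 13 mod 17 is 4 (since 13·4 = 52 = 3·17 + 1), so t ≡ 4·3 = 12 ≡ 12 (mod 17).
    Then x = 6 + 13·12 = 162, valid modulo lcm(13, 17) = 221: x ≡ 162 (mod 221).
  Combine with x ≡ 11 (mod 19); new modulus lcm = 4199.
    Write x = 162 + 221·t and substitute into x ≡ 11 (mod 19): 221·t ≡ 11 − 162 = -151 (mod 19).
    Reduce coefficients mod 19: 12·t ≡ 1 (mod 19).
    The inverse of 12 mod 19 is 8 (since 12·8 = 96 = 5·19 + 1), so t ≡ 8·1 = 8 ≡ 8 (mod 19).
    Then x = 162 + 221·8 = 1930, valid modulo lcm(221, 19) = 4199: x ≡ 1930 (mod 4199).
  Combine with x ≡ 8 (mod 9); new modulus lcm = 37791.
    Write x = 1930 + 4199·t and substitute into x ≡ 8 (mod 9): 4199·t ≡ 8 − 1930 = -1922 (mod 9).
    Reduce coefficients mod 9: 5·t ≡ 4 (mod 9).
    The inverse of 5 mod 9 is 2 (since 5·2 = 10 = 1·9 + 1), so t ≡ 2·4 = 8 ≡ 8 (mod 9).
    Then x = 1930 + 4199·8 = 35522, valid modulo lcm(4199, 9) = 37791: x ≡ 35522 (mod 37791).
  Combine with x ≡ 4 (mod 8); new modulus lcm = 302328.
    Write x = 35522 + 37791·t and substitute into x ≡ 4 (mod 8): 37791·t ≡ 4 − 35522 = -35518 (mod 8).
    Reduce coefficients mod 8: 7·t ≡ 2 (mod 8).
    The inverse of 7 mod 8 is 7 (since 7·7 = 49 = 6·8 + 1), so t ≡ 7·2 = 14 ≡ 6 (mod 8).
    Then x = 35522 + 37791·6 = 262268, valid modulo lcm(37791, 8) = 302328: x ≡ 262268 (mod 302328).
Verify against each original: 262268 mod 13 = 6, 262268 mod 17 = 9, 262268 mod 19 = 11, 262268 mod 9 = 8, 262268 mod 8 = 4.

x ≡ 262268 (mod 302328).


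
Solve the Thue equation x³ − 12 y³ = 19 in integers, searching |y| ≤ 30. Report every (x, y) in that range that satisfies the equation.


The equation is x³ - 12y³ = 19. For fixed y, x³ = 12·y³ + 19, so a solution requires the RHS to be a perfect cube.
Strategy: iterate y from -30 to 30, compute RHS = 12·y³ + 19, and check whether it is a (positive or negative) perfect cube.
Check small values of y:
  y = 0: RHS = 19 is not a perfect cube.
  y = 1: RHS = 31 is not a perfect cube.
  y = -1: RHS = 7 is not a perfect cube.
  y = 2: RHS = 115 is not a perfect cube.
  y = -2: RHS = -77 is not a perfect cube.
  y = 3: RHS = 343 = (7)³ ⇒ x = 7 works.
  y = -3: RHS = -305 is not a perfect cube.
Continuing the search up to |y| = 30 finds no further solutions beyond those listed.
Collected solutions: (7, 3).

Solutions (with |y| ≤ 30): (7, 3).


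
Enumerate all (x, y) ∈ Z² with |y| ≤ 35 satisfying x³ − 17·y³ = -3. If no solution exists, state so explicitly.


The equation is x³ - 17y³ = -3. For fixed y, x³ = 17·y³ − 3, so a solution requires the RHS to be a perfect cube.
Strategy: iterate y from -35 to 35, compute RHS = 17·y³ − 3, and check whether it is a (positive or negative) perfect cube.
Check small values of y:
  y = 0: RHS = -3 is not a perfect cube.
  y = 1: RHS = 14 is not a perfect cube.
  y = -1: RHS = -20 is not a perfect cube.
  y = 2: RHS = 133 is not a perfect cube.
  y = -2: RHS = -139 is not a perfect cube.
  y = 3: RHS = 456 is not a perfect cube.
  y = -3: RHS = -462 is not a perfect cube.
Continuing the search up to |y| = 35 finds no solutions either.
No (x, y) in the scanned range satisfies the equation.

No integer solutions with |y| ≤ 35.
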